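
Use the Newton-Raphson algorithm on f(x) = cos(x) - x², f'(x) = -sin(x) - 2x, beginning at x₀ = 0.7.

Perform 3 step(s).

f(x) = cos(x) - x²
f'(x) = -sin(x) - 2x
x₀ = 0.7

Newton-Raphson formula: x_{n+1} = x_n - f(x_n)/f'(x_n)

Iteration 1:
  f(0.700000) = 0.274842
  f'(0.700000) = -2.044218
  x_1 = 0.700000 - 0.274842/(-2.044218) = 0.834449
Iteration 2:
  f(0.834449) = -0.024718
  f'(0.834449) = -2.409823
  x_2 = 0.834449 - (-0.024718)/(-2.409823) = 0.824191
Iteration 3:
  f(0.824191) = -0.000141
  f'(0.824191) = -2.382382
  x_3 = 0.824191 - (-0.000141)/(-2.382382) = 0.824132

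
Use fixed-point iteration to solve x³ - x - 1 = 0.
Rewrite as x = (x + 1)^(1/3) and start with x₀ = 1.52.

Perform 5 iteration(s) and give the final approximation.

Equation: x³ - x - 1 = 0
Fixed-point form: x = (x + 1)^(1/3)
x₀ = 1.52

x_1 = g(1.520000) = 1.360818
x_2 = g(1.360818) = 1.331540
x_3 = g(1.331540) = 1.326013
x_4 = g(1.326013) = 1.324964
x_5 = g(1.324964) = 1.324765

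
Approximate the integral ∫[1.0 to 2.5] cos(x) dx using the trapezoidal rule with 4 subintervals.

f(x) = cos(x)
a = 1.0, b = 2.5, n = 4
h = (b - a)/n = 0.375000

Trapezoidal rule: (h/2)[f(x₀) + 2f(x₁) + 2f(x₂) + ... + f(xₙ)]

x_0 = 1.0000, f(x_0) = 0.540302, coefficient = 1
x_1 = 1.3750, f(x_1) = 0.194548, coefficient = 2
x_2 = 1.7500, f(x_2) = -0.178246, coefficient = 2
x_3 = 2.1250, f(x_3) = -0.526266, coefficient = 2
x_4 = 2.5000, f(x_4) = -0.801144, coefficient = 1

I ≈ (0.375000/2) × -1.280771 = -0.240145
Exact value: -0.242999
Error: 0.002854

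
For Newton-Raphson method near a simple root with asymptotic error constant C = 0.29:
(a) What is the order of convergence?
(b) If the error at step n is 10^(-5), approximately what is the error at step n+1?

(a) Newton-Raphson has quadratic (order 2) convergence near simple roots.
    This means |e_{n+1}| ≈ C|e_n|².

(b) With |e_n| = 10^(-5) and C = 0.29:
    |e_{n+1}| ≈ 0.29 × (10^(-5))² = 0.29 × 10^(-10)

(a) 2 (quadratic); (b) |e_{n+1}| ≈ 2.900e-11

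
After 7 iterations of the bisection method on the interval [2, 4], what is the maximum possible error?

Bisection error bound: |error| ≤ (b-a)/2^n
|error| ≤ (4 - 2)/2^7 = 2/2^7
|error| ≤ 0.0156250000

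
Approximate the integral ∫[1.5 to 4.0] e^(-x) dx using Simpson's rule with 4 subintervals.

f(x) = e^(-x)
a = 1.5, b = 4.0, n = 4
h = (b - a)/n = 0.625000

Simpson's rule: (h/3)[f(x₀) + 4f(x₁) + 2f(x₂) + ... + f(xₙ)]

x_0 = 1.5000, f(x_0) = 0.223130, coefficient = 1
x_1 = 2.1250, f(x_1) = 0.119433, coefficient = 4
x_2 = 2.7500, f(x_2) = 0.063928, coefficient = 2
x_3 = 3.3750, f(x_3) = 0.034218, coefficient = 4
x_4 = 4.0000, f(x_4) = 0.018316, coefficient = 1

I ≈ (0.625000/3) × 0.983906 = 0.204980
Exact value: 0.204815
Error: 0.000166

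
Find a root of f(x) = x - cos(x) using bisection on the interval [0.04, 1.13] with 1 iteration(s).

f(x) = x - cos(x)
Initial interval: [0.04, 1.13]

Iteration 1:
  c_1 = (0.040000 + 1.130000)/2 = 0.585000
  f(c_1) = f(0.585000) = -0.248712
  f(a) × f(c) ≥ 0, new interval: [0.585000, 1.130000]

After 1 iteration(s), the approximation is c_1 = 0.585000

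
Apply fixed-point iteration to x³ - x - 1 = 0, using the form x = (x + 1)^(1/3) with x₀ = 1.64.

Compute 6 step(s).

Equation: x³ - x - 1 = 0
Fixed-point form: x = (x + 1)^(1/3)
x₀ = 1.64

x_1 = g(1.640000) = 1.382085
x_2 = g(1.382085) = 1.335526
x_3 = g(1.335526) = 1.326768
x_4 = g(1.326768) = 1.325107
x_5 = g(1.325107) = 1.324792
x_6 = g(1.324792) = 1.324732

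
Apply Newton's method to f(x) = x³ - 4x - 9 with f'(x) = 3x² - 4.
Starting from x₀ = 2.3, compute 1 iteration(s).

f(x) = x³ - 4x - 9
f'(x) = 3x² - 4
x₀ = 2.3

Newton-Raphson formula: x_{n+1} = x_n - f(x_n)/f'(x_n)

Iteration 1:
  f(2.300000) = -6.033000
  f'(2.300000) = 11.870000
  x_1 = 2.300000 - (-6.033000)/11.870000 = 2.808256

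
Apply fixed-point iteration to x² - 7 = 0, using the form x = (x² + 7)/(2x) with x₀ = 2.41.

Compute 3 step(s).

Equation: x² - 7 = 0
Fixed-point form: x = (x² + 7)/(2x)
x₀ = 2.41

x_1 = g(2.410000) = 2.657282
x_2 = g(2.657282) = 2.645776
x_3 = g(2.645776) = 2.645751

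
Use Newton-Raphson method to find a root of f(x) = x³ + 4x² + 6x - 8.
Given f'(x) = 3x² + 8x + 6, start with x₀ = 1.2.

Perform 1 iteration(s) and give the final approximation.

f(x) = x³ + 4x² + 6x - 8
f'(x) = 3x² + 8x + 6
x₀ = 1.2

Newton-Raphson formula: x_{n+1} = x_n - f(x_n)/f'(x_n)

Iteration 1:
  f(1.200000) = 6.688000
  f'(1.200000) = 19.920000
  x_1 = 1.200000 - 6.688000/19.920000 = 0.864257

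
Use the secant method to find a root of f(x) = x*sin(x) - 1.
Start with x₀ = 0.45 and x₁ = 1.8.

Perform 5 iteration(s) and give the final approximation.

f(x) = x*sin(x) - 1
x₀ = 0.45, x₁ = 1.8

Secant formula: x_{n+1} = x_n - f(x_n)(x_n - x_{n-1})/(f(x_n) - f(x_{n-1}))

Iteration 1:
  f(0.450000) = -0.804266
  f(1.800000) = 0.752926
  x_2 = 1.800000 - 0.752926×(1.800000 - 0.450000)/(0.752926 - (-0.804266))
       = 1.147254
Iteration 2:
  f(1.800000) = 0.752926
  f(1.147254) = 0.045882
  x_3 = 1.147254 - 0.045882×(1.147254 - 1.800000)/(0.045882 - 0.752926)
       = 1.104896
Iteration 3:
  f(1.147254) = 0.045882
  f(1.104896) = -0.012866
  x_4 = 1.104896 - (-0.012866)×(1.104896 - 1.147254)/(-0.012866 - 0.045882)
       = 1.114173
Iteration 4:
  f(1.104896) = -0.012866
  f(1.114173) = 0.000022
  x_5 = 1.114173 - 0.000022×(1.114173 - 1.104896)/(0.000022 - (-0.012866))
       = 1.114157
Iteration 5:
  f(1.114173) = 0.000022
  f(1.114157) = 0.000000
  x_6 = 1.114157 - 0.000000×(1.114157 - 1.114173)/(0.000000 - 0.000022)
       = 1.114157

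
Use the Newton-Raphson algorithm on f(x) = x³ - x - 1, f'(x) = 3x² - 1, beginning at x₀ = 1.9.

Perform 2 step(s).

f(x) = x³ - x - 1
f'(x) = 3x² - 1
x₀ = 1.9

Newton-Raphson formula: x_{n+1} = x_n - f(x_n)/f'(x_n)

Iteration 1:
  f(1.900000) = 3.959000
  f'(1.900000) = 9.830000
  x_1 = 1.900000 - 3.959000/9.830000 = 1.497253
Iteration 2:
  f(1.497253) = 0.859240
  f'(1.497253) = 5.725302
  x_2 = 1.497253 - 0.859240/5.725302 = 1.347176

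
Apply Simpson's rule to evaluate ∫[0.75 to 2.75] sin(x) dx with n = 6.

f(x) = sin(x)
a = 0.75, b = 2.75, n = 6
h = (b - a)/n = 0.333333

Simpson's rule: (h/3)[f(x₀) + 4f(x₁) + 2f(x₂) + ... + f(xₙ)]

x_0 = 0.7500, f(x_0) = 0.681639, coefficient = 1
x_1 = 1.0833, f(x_1) = 0.883524, coefficient = 4
x_2 = 1.4167, f(x_2) = 0.988146, coefficient = 2
x_3 = 1.7500, f(x_3) = 0.983986, coefficient = 4
x_4 = 2.0833, f(x_4) = 0.871503, coefficient = 2
x_5 = 2.4167, f(x_5) = 0.663080, coefficient = 4
x_6 = 2.7500, f(x_6) = 0.381661, coefficient = 1

I ≈ (0.333333/3) × 14.904957 = 1.656106
Exact value: 1.655991
Error: 0.000115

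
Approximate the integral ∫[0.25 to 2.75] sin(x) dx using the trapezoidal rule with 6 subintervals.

f(x) = sin(x)
a = 0.25, b = 2.75, n = 6
h = (b - a)/n = 0.416667

Trapezoidal rule: (h/2)[f(x₀) + 2f(x₁) + 2f(x₂) + ... + f(xₙ)]

x_0 = 0.2500, f(x_0) = 0.247404, coefficient = 1
x_1 = 0.6667, f(x_1) = 0.618370, coefficient = 2
x_2 = 1.0833, f(x_2) = 0.883524, coefficient = 2
x_3 = 1.5000, f(x_3) = 0.997495, coefficient = 2
x_4 = 1.9167, f(x_4) = 0.940781, coefficient = 2
x_5 = 2.3333, f(x_5) = 0.723086, coefficient = 2
x_6 = 2.7500, f(x_6) = 0.381661, coefficient = 1

I ≈ (0.416667/2) × 8.955576 = 1.865745
Exact value: 1.893215
Error: 0.027470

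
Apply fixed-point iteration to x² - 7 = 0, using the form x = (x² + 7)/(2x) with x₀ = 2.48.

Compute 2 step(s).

Equation: x² - 7 = 0
Fixed-point form: x = (x² + 7)/(2x)
x₀ = 2.48

x_1 = g(2.480000) = 2.651290
x_2 = g(2.651290) = 2.645757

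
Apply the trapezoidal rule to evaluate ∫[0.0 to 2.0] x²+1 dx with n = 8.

f(x) = x²+1
a = 0.0, b = 2.0, n = 8
h = (b - a)/n = 0.250000

Trapezoidal rule: (h/2)[f(x₀) + 2f(x₁) + 2f(x₂) + ... + f(xₙ)]

x_0 = 0.0000, f(x_0) = 1.000000, coefficient = 1
x_1 = 0.2500, f(x_1) = 1.062500, coefficient = 2
x_2 = 0.5000, f(x_2) = 1.250000, coefficient = 2
x_3 = 0.7500, f(x_3) = 1.562500, coefficient = 2
x_4 = 1.0000, f(x_4) = 2.000000, coefficient = 2
x_5 = 1.2500, f(x_5) = 2.562500, coefficient = 2
x_6 = 1.5000, f(x_6) = 3.250000, coefficient = 2
x_7 = 1.7500, f(x_7) = 4.062500, coefficient = 2
x_8 = 2.0000, f(x_8) = 5.000000, coefficient = 1

I ≈ (0.250000/2) × 37.500000 = 4.687500
Exact value: 4.666667
Error: 0.020833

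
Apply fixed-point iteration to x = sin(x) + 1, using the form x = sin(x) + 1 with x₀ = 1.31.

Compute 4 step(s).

Equation: x = sin(x) + 1
Fixed-point form: x = sin(x) + 1
x₀ = 1.31

x_1 = g(1.310000) = 1.966185
x_2 = g(1.966185) = 1.922847
x_3 = g(1.922847) = 1.938668
x_4 = g(1.938668) = 1.933095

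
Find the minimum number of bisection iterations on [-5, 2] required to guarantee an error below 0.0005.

We need (b-a)/2^n ≤ 0.0005
(2 - (-5))/2^n ≤ 0.0005
7/2^n ≤ 0.0005
2^n ≥ 14000
n ≥ log₂(14000) = 13.77
n ≥ 14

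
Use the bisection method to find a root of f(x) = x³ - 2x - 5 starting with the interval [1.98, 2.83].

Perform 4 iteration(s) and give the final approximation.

f(x) = x³ - 2x - 5
Initial interval: [1.98, 2.83]

Iteration 1:
  c_1 = (1.980000 + 2.830000)/2 = 2.405000
  f(c_1) = f(2.405000) = 4.100580
  f(a) × f(c) < 0, new interval: [1.980000, 2.405000]
Iteration 2:
  c_2 = (1.980000 + 2.405000)/2 = 2.192500
  f(c_2) = f(2.192500) = 1.154471
  f(a) × f(c) < 0, new interval: [1.980000, 2.192500]
Iteration 3:
  c_3 = (1.980000 + 2.192500)/2 = 2.086250
  f(c_3) = f(2.086250) = -0.092224
  f(a) × f(c) ≥ 0, new interval: [2.086250, 2.192500]
Iteration 4:
  c_4 = (2.086250 + 2.192500)/2 = 2.139375
  f(c_4) = f(2.139375) = 0.513010
  f(a) × f(c) < 0, new interval: [2.086250, 2.139375]

After 4 iteration(s), the approximation is c_4 = 2.139375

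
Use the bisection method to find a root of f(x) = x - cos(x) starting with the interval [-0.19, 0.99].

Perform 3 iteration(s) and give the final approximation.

f(x) = x - cos(x)
Initial interval: [-0.19, 0.99]

Iteration 1:
  c_1 = (-0.190000 + 0.990000)/2 = 0.400000
  f(c_1) = f(0.400000) = -0.521061
  f(a) × f(c) ≥ 0, new interval: [0.400000, 0.990000]
Iteration 2:
  c_2 = (0.400000 + 0.990000)/2 = 0.695000
  f(c_2) = f(0.695000) = -0.073054
  f(a) × f(c) ≥ 0, new interval: [0.695000, 0.990000]
Iteration 3:
  c_3 = (0.695000 + 0.990000)/2 = 0.842500
  f(c_3) = f(0.842500) = 0.176901
  f(a) × f(c) < 0, new interval: [0.695000, 0.842500]

After 3 iteration(s), the approximation is c_3 = 0.842500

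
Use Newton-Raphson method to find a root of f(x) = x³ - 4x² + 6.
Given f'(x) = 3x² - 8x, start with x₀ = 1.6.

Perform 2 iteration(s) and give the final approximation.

f(x) = x³ - 4x² + 6
f'(x) = 3x² - 8x
x₀ = 1.6

Newton-Raphson formula: x_{n+1} = x_n - f(x_n)/f'(x_n)

Iteration 1:
  f(1.600000) = -0.144000
  f'(1.600000) = -5.120000
  x_1 = 1.600000 - (-0.144000)/(-5.120000) = 1.571875
Iteration 2:
  f(1.571875) = 0.000611
  f'(1.571875) = -5.162627
  x_2 = 1.571875 - 0.000611/(-5.162627) = 1.571993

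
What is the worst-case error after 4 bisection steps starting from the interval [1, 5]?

Bisection error bound: |error| ≤ (b-a)/2^n
|error| ≤ (5 - 1)/2^4 = 4/2^4
|error| ≤ 0.2500000000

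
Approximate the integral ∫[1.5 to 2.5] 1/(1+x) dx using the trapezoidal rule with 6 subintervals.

f(x) = 1/(1+x)
a = 1.5, b = 2.5, n = 6
h = (b - a)/n = 0.166667

Trapezoidal rule: (h/2)[f(x₀) + 2f(x₁) + 2f(x₂) + ... + f(xₙ)]

x_0 = 1.5000, f(x_0) = 0.400000, coefficient = 1
x_1 = 1.6667, f(x_1) = 0.375000, coefficient = 2
x_2 = 1.8333, f(x_2) = 0.352941, coefficient = 2
x_3 = 2.0000, f(x_3) = 0.333333, coefficient = 2
x_4 = 2.1667, f(x_4) = 0.315789, coefficient = 2
x_5 = 2.3333, f(x_5) = 0.300000, coefficient = 2
x_6 = 2.5000, f(x_6) = 0.285714, coefficient = 1

I ≈ (0.166667/2) × 4.039842 = 0.336654
Exact value: 0.336472
Error: 0.000181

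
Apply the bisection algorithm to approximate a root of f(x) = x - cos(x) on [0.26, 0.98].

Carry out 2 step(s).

f(x) = x - cos(x)
Initial interval: [0.26, 0.98]

Iteration 1:
  c_1 = (0.260000 + 0.980000)/2 = 0.620000
  f(c_1) = f(0.620000) = -0.193878
  f(a) × f(c) ≥ 0, new interval: [0.620000, 0.980000]
Iteration 2:
  c_2 = (0.620000 + 0.980000)/2 = 0.800000
  f(c_2) = f(0.800000) = 0.103293
  f(a) × f(c) < 0, new interval: [0.620000, 0.800000]

After 2 iteration(s), the approximation is c_2 = 0.800000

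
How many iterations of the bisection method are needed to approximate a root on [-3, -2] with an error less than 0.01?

We need (b-a)/2^n ≤ 0.01
(-2 - (-3))/2^n ≤ 0.01
1/2^n ≤ 0.01
2^n ≥ 100
n ≥ log₂(100) = 6.64
n ≥ 7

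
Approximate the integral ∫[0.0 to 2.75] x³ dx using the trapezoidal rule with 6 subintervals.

f(x) = x³
a = 0.0, b = 2.75, n = 6
h = (b - a)/n = 0.458333

Trapezoidal rule: (h/2)[f(x₀) + 2f(x₁) + 2f(x₂) + ... + f(xₙ)]

x_0 = 0.0000, f(x_0) = 0.000000, coefficient = 1
x_1 = 0.4583, f(x_1) = 0.096282, coefficient = 2
x_2 = 0.9167, f(x_2) = 0.770255, coefficient = 2
x_3 = 1.3750, f(x_3) = 2.599609, coefficient = 2
x_4 = 1.8333, f(x_4) = 6.162037, coefficient = 2
x_5 = 2.2917, f(x_5) = 12.035229, coefficient = 2
x_6 = 2.7500, f(x_6) = 20.796875, coefficient = 1

I ≈ (0.458333/2) × 64.123698 = 14.695014
Exact value: 14.297852
Error: 0.397163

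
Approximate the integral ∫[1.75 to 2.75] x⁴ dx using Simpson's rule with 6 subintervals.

f(x) = x⁴
a = 1.75, b = 2.75, n = 6
h = (b - a)/n = 0.166667

Simpson's rule: (h/3)[f(x₀) + 4f(x₁) + 2f(x₂) + ... + f(xₙ)]

x_0 = 1.7500, f(x_0) = 9.378906, coefficient = 1
x_1 = 1.9167, f(x_1) = 13.495419, coefficient = 4
x_2 = 2.0833, f(x_2) = 18.838011, coefficient = 2
x_3 = 2.2500, f(x_3) = 25.628906, coefficient = 4
x_4 = 2.4167, f(x_4) = 34.108845, coefficient = 2
x_5 = 2.5833, f(x_5) = 44.537085, coefficient = 4
x_6 = 2.7500, f(x_6) = 57.191406, coefficient = 1

I ≈ (0.166667/3) × 507.109664 = 28.172759
Exact value: 28.172656
Error: 0.000103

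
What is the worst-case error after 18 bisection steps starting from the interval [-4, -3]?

Bisection error bound: |error| ≤ (b-a)/2^n
|error| ≤ (-3 - (-4))/2^18 = 1/2^18
|error| ≤ 0.0000038147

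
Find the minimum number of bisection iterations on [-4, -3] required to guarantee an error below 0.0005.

We need (b-a)/2^n ≤ 0.0005
(-3 - (-4))/2^n ≤ 0.0005
1/2^n ≤ 0.0005
2^n ≥ 2000
n ≥ log₂(2000) = 10.97
n ≥ 11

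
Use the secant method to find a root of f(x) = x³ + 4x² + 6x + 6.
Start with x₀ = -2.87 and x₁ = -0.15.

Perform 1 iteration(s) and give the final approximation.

f(x) = x³ + 4x² + 6x + 6
x₀ = -2.87, x₁ = -0.15

Secant formula: x_{n+1} = x_n - f(x_n)(x_n - x_{n-1})/(f(x_n) - f(x_{n-1}))

Iteration 1:
  f(-2.870000) = -1.912303
  f(-0.150000) = 5.186625
  x_2 = -0.150000 - 5.186625×(-0.150000 - (-2.870000))/(5.186625 - (-1.912303))
       = -2.137289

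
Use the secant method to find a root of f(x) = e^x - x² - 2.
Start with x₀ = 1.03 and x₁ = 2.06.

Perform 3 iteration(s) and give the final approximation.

f(x) = e^x - x² - 2
x₀ = 1.03, x₁ = 2.06

Secant formula: x_{n+1} = x_n - f(x_n)(x_n - x_{n-1})/(f(x_n) - f(x_{n-1}))

Iteration 1:
  f(1.030000) = -0.259834
  f(2.060000) = 1.602370
  x_2 = 2.060000 - 1.602370×(2.060000 - 1.030000)/(1.602370 - (-0.259834))
       = 1.173716
Iteration 2:
  f(2.060000) = 1.602370
  f(1.173716) = -0.143621
  x_3 = 1.173716 - (-0.143621)×(1.173716 - 2.060000)/(-0.143621 - 1.602370)
       = 1.246620
Iteration 3:
  f(1.173716) = -0.143621
  f(1.246620) = -0.075496
  x_4 = 1.246620 - (-0.075496)×(1.246620 - 1.173716)/(-0.075496 - (-0.143621))
       = 1.327411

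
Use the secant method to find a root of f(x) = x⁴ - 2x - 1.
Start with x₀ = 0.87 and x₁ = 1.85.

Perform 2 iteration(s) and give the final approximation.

f(x) = x⁴ - 2x - 1
x₀ = 0.87, x₁ = 1.85

Secant formula: x_{n+1} = x_n - f(x_n)(x_n - x_{n-1})/(f(x_n) - f(x_{n-1}))

Iteration 1:
  f(0.870000) = -2.167102
  f(1.850000) = 7.013506
  x_2 = 1.850000 - 7.013506×(1.850000 - 0.870000)/(7.013506 - (-2.167102))
       = 1.101331
Iteration 2:
  f(1.850000) = 7.013506
  f(1.101331) = -1.731463
  x_3 = 1.101331 - (-1.731463)×(1.101331 - 1.850000)/(-1.731463 - 7.013506)
       = 1.249564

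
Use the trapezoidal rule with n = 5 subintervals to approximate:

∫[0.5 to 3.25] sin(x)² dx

f(x) = sin(x)²
a = 0.5, b = 3.25, n = 5
h = (b - a)/n = 0.550000

Trapezoidal rule: (h/2)[f(x₀) + 2f(x₁) + 2f(x₂) + ... + f(xₙ)]

x_0 = 0.5000, f(x_0) = 0.229849, coefficient = 1
x_1 = 1.0500, f(x_1) = 0.752423, coefficient = 2
x_2 = 1.6000, f(x_2) = 0.999147, coefficient = 2
x_3 = 2.1500, f(x_3) = 0.700400, coefficient = 2
x_4 = 2.7000, f(x_4) = 0.182654, coefficient = 2
x_5 = 3.2500, f(x_5) = 0.011706, coefficient = 1

I ≈ (0.550000/2) × 5.510802 = 1.515471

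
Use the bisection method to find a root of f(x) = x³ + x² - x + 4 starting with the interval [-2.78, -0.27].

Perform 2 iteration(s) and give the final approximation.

f(x) = x³ + x² - x + 4
Initial interval: [-2.78, -0.27]

Iteration 1:
  c_1 = (-2.780000 + (-0.270000))/2 = -1.525000
  f(c_1) = f(-1.525000) = 4.304047
  f(a) × f(c) < 0, new interval: [-2.780000, -1.525000]
Iteration 2:
  c_2 = (-2.780000 + (-1.525000))/2 = -2.152500
  f(c_2) = f(-2.152500) = 0.812672
  f(a) × f(c) < 0, new interval: [-2.780000, -2.152500]

After 2 iteration(s), the approximation is c_2 = -2.152500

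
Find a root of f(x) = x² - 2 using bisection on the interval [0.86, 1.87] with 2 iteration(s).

f(x) = x² - 2
Initial interval: [0.86, 1.87]

Iteration 1:
  c_1 = (0.860000 + 1.870000)/2 = 1.365000
  f(c_1) = f(1.365000) = -0.136775
  f(a) × f(c) ≥ 0, new interval: [1.365000, 1.870000]
Iteration 2:
  c_2 = (1.365000 + 1.870000)/2 = 1.617500
  f(c_2) = f(1.617500) = 0.616306
  f(a) × f(c) < 0, new interval: [1.365000, 1.617500]

After 2 iteration(s), the approximation is c_2 = 1.617500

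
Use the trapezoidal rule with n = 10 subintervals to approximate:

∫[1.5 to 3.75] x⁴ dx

f(x) = x⁴
a = 1.5, b = 3.75, n = 10
h = (b - a)/n = 0.225000

Trapezoidal rule: (h/2)[f(x₀) + 2f(x₁) + 2f(x₂) + ... + f(xₙ)]

x_0 = 1.5000, f(x_0) = 5.062500, coefficient = 1
x_1 = 1.7250, f(x_1) = 8.854344, coefficient = 2
x_2 = 1.9500, f(x_2) = 14.459006, coefficient = 2
x_3 = 2.1750, f(x_3) = 22.378813, coefficient = 2
x_4 = 2.4000, f(x_4) = 33.177600, coefficient = 2
x_5 = 2.6250, f(x_5) = 47.480713, coefficient = 2
x_6 = 2.8500, f(x_6) = 65.975006, coefficient = 2
x_7 = 3.0750, f(x_7) = 89.408844, coefficient = 2
x_8 = 3.3000, f(x_8) = 118.592100, coefficient = 2
x_9 = 3.5250, f(x_9) = 154.396157, coefficient = 2
x_10 = 3.7500, f(x_10) = 197.753906, coefficient = 1

I ≈ (0.225000/2) × 1312.261573 = 147.629427
Exact value: 146.796680
Error: 0.832747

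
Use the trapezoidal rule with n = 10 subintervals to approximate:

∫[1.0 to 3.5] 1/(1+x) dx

f(x) = 1/(1+x)
a = 1.0, b = 3.5, n = 10
h = (b - a)/n = 0.250000

Trapezoidal rule: (h/2)[f(x₀) + 2f(x₁) + 2f(x₂) + ... + f(xₙ)]

x_0 = 1.0000, f(x_0) = 0.500000, coefficient = 1
x_1 = 1.2500, f(x_1) = 0.444444, coefficient = 2
x_2 = 1.5000, f(x_2) = 0.400000, coefficient = 2
x_3 = 1.7500, f(x_3) = 0.363636, coefficient = 2
x_4 = 2.0000, f(x_4) = 0.333333, coefficient = 2
x_5 = 2.2500, f(x_5) = 0.307692, coefficient = 2
x_6 = 2.5000, f(x_6) = 0.285714, coefficient = 2
x_7 = 2.7500, f(x_7) = 0.266667, coefficient = 2
x_8 = 3.0000, f(x_8) = 0.250000, coefficient = 2
x_9 = 3.2500, f(x_9) = 0.235294, coefficient = 2
x_10 = 3.5000, f(x_10) = 0.222222, coefficient = 1

I ≈ (0.250000/2) × 6.495785 = 0.811973
Exact value: 0.810930
Error: 0.001043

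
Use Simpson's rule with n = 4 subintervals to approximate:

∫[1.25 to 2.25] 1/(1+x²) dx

f(x) = 1/(1+x²)
a = 1.25, b = 2.25, n = 4
h = (b - a)/n = 0.250000

Simpson's rule: (h/3)[f(x₀) + 4f(x₁) + 2f(x₂) + ... + f(xₙ)]

x_0 = 1.2500, f(x_0) = 0.390244, coefficient = 1
x_1 = 1.5000, f(x_1) = 0.307692, coefficient = 4
x_2 = 1.7500, f(x_2) = 0.246154, coefficient = 2
x_3 = 2.0000, f(x_3) = 0.200000, coefficient = 4
x_4 = 2.2500, f(x_4) = 0.164948, coefficient = 1

I ≈ (0.250000/3) × 3.078269 = 0.256522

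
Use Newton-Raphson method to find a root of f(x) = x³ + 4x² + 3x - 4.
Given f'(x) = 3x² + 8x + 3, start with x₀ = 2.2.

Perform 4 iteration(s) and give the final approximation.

f(x) = x³ + 4x² + 3x - 4
f'(x) = 3x² + 8x + 3
x₀ = 2.2

Newton-Raphson formula: x_{n+1} = x_n - f(x_n)/f'(x_n)

Iteration 1:
  f(2.200000) = 32.608000
  f'(2.200000) = 35.120000
  x_1 = 2.200000 - 32.608000/35.120000 = 1.271526
Iteration 2:
  f(1.271526) = 8.337471
  f'(1.271526) = 18.022546
  x_2 = 1.271526 - 8.337471/18.022546 = 0.808913
Iteration 3:
  f(0.808913) = 1.573402
  f'(0.808913) = 11.434323
  x_3 = 0.808913 - 1.573402/11.434323 = 0.671309
Iteration 4:
  f(0.671309) = 0.119083
  f'(0.671309) = 9.722444
  x_4 = 0.671309 - 0.119083/9.722444 = 0.659061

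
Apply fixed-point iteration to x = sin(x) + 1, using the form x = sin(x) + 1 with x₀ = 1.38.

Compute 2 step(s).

Equation: x = sin(x) + 1
Fixed-point form: x = sin(x) + 1
x₀ = 1.38

x_1 = g(1.380000) = 1.981854
x_2 = g(1.981854) = 1.916699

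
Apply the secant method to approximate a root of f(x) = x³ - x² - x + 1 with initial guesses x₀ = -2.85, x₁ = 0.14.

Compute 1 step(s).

f(x) = x³ - x² - x + 1
x₀ = -2.85, x₁ = 0.14

Secant formula: x_{n+1} = x_n - f(x_n)(x_n - x_{n-1})/(f(x_n) - f(x_{n-1}))

Iteration 1:
  f(-2.850000) = -27.421625
  f(0.140000) = 0.843144
  x_2 = 0.140000 - 0.843144×(0.140000 - (-2.850000))/(0.843144 - (-27.421625))
       = 0.050808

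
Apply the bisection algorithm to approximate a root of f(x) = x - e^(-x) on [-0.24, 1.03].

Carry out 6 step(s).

f(x) = x - e^(-x)
Initial interval: [-0.24, 1.03]

Iteration 1:
  c_1 = (-0.240000 + 1.030000)/2 = 0.395000
  f(c_1) = f(0.395000) = -0.278680
  f(a) × f(c) ≥ 0, new interval: [0.395000, 1.030000]
Iteration 2:
  c_2 = (0.395000 + 1.030000)/2 = 0.712500
  f(c_2) = f(0.712500) = 0.222083
  f(a) × f(c) < 0, new interval: [0.395000, 0.712500]
Iteration 3:
  c_3 = (0.395000 + 0.712500)/2 = 0.553750
  f(c_3) = f(0.553750) = -0.021040
  f(a) × f(c) ≥ 0, new interval: [0.553750, 0.712500]
Iteration 4:
  c_4 = (0.553750 + 0.712500)/2 = 0.633125
  f(c_4) = f(0.633125) = 0.102195
  f(a) × f(c) < 0, new interval: [0.553750, 0.633125]
Iteration 5:
  c_5 = (0.553750 + 0.633125)/2 = 0.593437
  f(c_5) = f(0.593437) = 0.041012
  f(a) × f(c) < 0, new interval: [0.553750, 0.593437]
Iteration 6:
  c_6 = (0.553750 + 0.593437)/2 = 0.573594
  f(c_6) = f(0.573594) = 0.010097
  f(a) × f(c) < 0, new interval: [0.553750, 0.573594]

After 6 iteration(s), the approximation is c_6 = 0.573594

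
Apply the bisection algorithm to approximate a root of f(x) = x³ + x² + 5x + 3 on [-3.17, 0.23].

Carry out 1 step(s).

f(x) = x³ + x² + 5x + 3
Initial interval: [-3.17, 0.23]

Iteration 1:
  c_1 = (-3.170000 + 0.230000)/2 = -1.470000
  f(c_1) = f(-1.470000) = -5.365623
  f(a) × f(c) ≥ 0, new interval: [-1.470000, 0.230000]

After 1 iteration(s), the approximation is c_1 = -1.470000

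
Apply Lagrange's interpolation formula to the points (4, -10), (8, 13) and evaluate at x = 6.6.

Lagrange interpolation formula:
P(x) = Σ yᵢ × Lᵢ(x)
where Lᵢ(x) = Π_{j≠i} (x - xⱼ)/(xᵢ - xⱼ)

L_0(6.6) = (6.6 - 8)/(4 - 8) = 0.350000
L_1(6.6) = (6.6 - 4)/(8 - 4) = 0.650000

P(6.6) = (-10)×L_0(6.6) + 13×L_1(6.6)
P(6.6) = 4.950000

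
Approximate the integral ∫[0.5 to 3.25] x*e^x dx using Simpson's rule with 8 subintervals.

f(x) = x*e^x
a = 0.5, b = 3.25, n = 8
h = (b - a)/n = 0.343750

Simpson's rule: (h/3)[f(x₀) + 4f(x₁) + 2f(x₂) + ... + f(xₙ)]

x_0 = 0.5000, f(x_0) = 0.824361, coefficient = 1
x_1 = 0.8438, f(x_1) = 1.961778, coefficient = 4
x_2 = 1.1875, f(x_2) = 3.893663, coefficient = 2
x_3 = 1.5312, f(x_3) = 7.080428, coefficient = 4
x_4 = 1.8750, f(x_4) = 12.226536, coefficient = 2
x_5 = 2.2188, f(x_5) = 20.403245, coefficient = 4
x_6 = 2.5625, f(x_6) = 33.231006, coefficient = 2
x_7 = 2.9062, f(x_7) = 53.149760, coefficient = 4
x_8 = 3.2500, f(x_8) = 83.818605, coefficient = 1

I ≈ (0.343750/3) × 513.726218 = 58.864463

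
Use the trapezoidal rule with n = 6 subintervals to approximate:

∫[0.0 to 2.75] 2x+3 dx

f(x) = 2x+3
a = 0.0, b = 2.75, n = 6
h = (b - a)/n = 0.458333

Trapezoidal rule: (h/2)[f(x₀) + 2f(x₁) + 2f(x₂) + ... + f(xₙ)]

x_0 = 0.0000, f(x_0) = 3.000000, coefficient = 1
x_1 = 0.4583, f(x_1) = 3.916667, coefficient = 2
x_2 = 0.9167, f(x_2) = 4.833333, coefficient = 2
x_3 = 1.3750, f(x_3) = 5.750000, coefficient = 2
x_4 = 1.8333, f(x_4) = 6.666667, coefficient = 2
x_5 = 2.2917, f(x_5) = 7.583333, coefficient = 2
x_6 = 2.7500, f(x_6) = 8.500000, coefficient = 1

I ≈ (0.458333/2) × 69.000000 = 15.812500
Exact value: 15.812500
Error: 0.000000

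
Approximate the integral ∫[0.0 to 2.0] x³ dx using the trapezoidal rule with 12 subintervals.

f(x) = x³
a = 0.0, b = 2.0, n = 12
h = (b - a)/n = 0.166667

Trapezoidal rule: (h/2)[f(x₀) + 2f(x₁) + 2f(x₂) + ... + f(xₙ)]

x_0 = 0.0000, f(x_0) = 0.000000, coefficient = 1
x_1 = 0.1667, f(x_1) = 0.004630, coefficient = 2
x_2 = 0.3333, f(x_2) = 0.037037, coefficient = 2
x_3 = 0.5000, f(x_3) = 0.125000, coefficient = 2
x_4 = 0.6667, f(x_4) = 0.296296, coefficient = 2
x_5 = 0.8333, f(x_5) = 0.578704, coefficient = 2
x_6 = 1.0000, f(x_6) = 1.000000, coefficient = 2
x_7 = 1.1667, f(x_7) = 1.587963, coefficient = 2
x_8 = 1.3333, f(x_8) = 2.370370, coefficient = 2
x_9 = 1.5000, f(x_9) = 3.375000, coefficient = 2
x_10 = 1.6667, f(x_10) = 4.629630, coefficient = 2
x_11 = 1.8333, f(x_11) = 6.162037, coefficient = 2
x_12 = 2.0000, f(x_12) = 8.000000, coefficient = 1

I ≈ (0.166667/2) × 48.333333 = 4.027778
Exact value: 4.000000
Error: 0.027778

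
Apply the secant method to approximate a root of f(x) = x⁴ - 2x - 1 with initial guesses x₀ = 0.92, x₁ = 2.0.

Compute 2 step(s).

f(x) = x⁴ - 2x - 1
x₀ = 0.92, x₁ = 2.0

Secant formula: x_{n+1} = x_n - f(x_n)(x_n - x_{n-1})/(f(x_n) - f(x_{n-1}))

Iteration 1:
  f(0.920000) = -2.123607
  f(2.000000) = 11.000000
  x_2 = 2.000000 - 11.000000×(2.000000 - 0.920000)/(11.000000 - (-2.123607))
       = 1.094761
Iteration 2:
  f(2.000000) = 11.000000
  f(1.094761) = -1.753116
  x_3 = 1.094761 - (-1.753116)×(1.094761 - 2.000000)/(-1.753116 - 11.000000)
       = 1.219200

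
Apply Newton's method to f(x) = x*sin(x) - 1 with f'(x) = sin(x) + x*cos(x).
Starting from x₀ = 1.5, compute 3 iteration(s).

f(x) = x*sin(x) - 1
f'(x) = sin(x) + x*cos(x)
x₀ = 1.5

Newton-Raphson formula: x_{n+1} = x_n - f(x_n)/f'(x_n)

Iteration 1:
  f(1.500000) = 0.496242
  f'(1.500000) = 1.103601
  x_1 = 1.500000 - 0.496242/1.103601 = 1.050342
Iteration 2:
  f(1.050342) = -0.088730
  f'(1.050342) = 1.389902
  x_2 = 1.050342 - (-0.088730)/1.389902 = 1.114181
Iteration 3:
  f(1.114181) = 0.000033
  f'(1.114181) = 1.388807
  x_3 = 1.114181 - 0.000033/1.388807 = 1.114157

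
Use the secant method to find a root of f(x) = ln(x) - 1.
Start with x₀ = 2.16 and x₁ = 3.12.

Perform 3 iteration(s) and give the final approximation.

f(x) = ln(x) - 1
x₀ = 2.16, x₁ = 3.12

Secant formula: x_{n+1} = x_n - f(x_n)(x_n - x_{n-1})/(f(x_n) - f(x_{n-1}))

Iteration 1:
  f(2.160000) = -0.229892
  f(3.120000) = 0.137833
  x_2 = 3.120000 - 0.137833×(3.120000 - 2.160000)/(0.137833 - (-0.229892))
       = 2.760167
Iteration 2:
  f(3.120000) = 0.137833
  f(2.760167) = 0.015291
  x_3 = 2.760167 - 0.015291×(2.760167 - 3.120000)/(0.015291 - 0.137833)
       = 2.715266
Iteration 3:
  f(2.760167) = 0.015291
  f(2.715266) = -0.001110
  x_4 = 2.715266 - (-0.001110)×(2.715266 - 2.760167)/(-0.001110 - 0.015291)
       = 2.718305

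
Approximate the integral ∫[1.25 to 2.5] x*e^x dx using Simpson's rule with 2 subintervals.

f(x) = x*e^x
a = 1.25, b = 2.5, n = 2
h = (b - a)/n = 0.625000

Simpson's rule: (h/3)[f(x₀) + 4f(x₁) + 2f(x₂) + ... + f(xₙ)]

x_0 = 1.2500, f(x_0) = 4.362929, coefficient = 1
x_1 = 1.8750, f(x_1) = 12.226536, coefficient = 4
x_2 = 2.5000, f(x_2) = 30.456235, coefficient = 1

I ≈ (0.625000/3) × 83.725307 = 17.442772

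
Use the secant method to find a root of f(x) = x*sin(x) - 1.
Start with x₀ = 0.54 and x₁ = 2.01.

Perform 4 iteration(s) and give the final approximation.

f(x) = x*sin(x) - 1
x₀ = 0.54, x₁ = 2.01

Secant formula: x_{n+1} = x_n - f(x_n)(x_n - x_{n-1})/(f(x_n) - f(x_{n-1}))

Iteration 1:
  f(0.540000) = -0.722367
  f(2.010000) = 0.819232
  x_2 = 2.010000 - 0.819232×(2.010000 - 0.540000)/(0.819232 - (-0.722367))
       = 1.228817
Iteration 2:
  f(2.010000) = 0.819232
  f(1.228817) = 0.157659
  x_3 = 1.228817 - 0.157659×(1.228817 - 2.010000)/(0.157659 - 0.819232)
       = 1.042653
Iteration 3:
  f(1.228817) = 0.157659
  f(1.042653) = -0.099414
  x_4 = 1.042653 - (-0.099414)×(1.042653 - 1.228817)/(-0.099414 - 0.157659)
       = 1.114645
Iteration 4:
  f(1.042653) = -0.099414
  f(1.114645) = 0.000678
  x_5 = 1.114645 - 0.000678×(1.114645 - 1.042653)/(0.000678 - (-0.099414))
       = 1.114158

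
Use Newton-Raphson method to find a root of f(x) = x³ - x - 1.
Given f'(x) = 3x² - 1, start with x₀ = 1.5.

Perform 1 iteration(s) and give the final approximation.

f(x) = x³ - x - 1
f'(x) = 3x² - 1
x₀ = 1.5

Newton-Raphson formula: x_{n+1} = x_n - f(x_n)/f'(x_n)

Iteration 1:
  f(1.500000) = 0.875000
  f'(1.500000) = 5.750000
  x_1 = 1.500000 - 0.875000/5.750000 = 1.347826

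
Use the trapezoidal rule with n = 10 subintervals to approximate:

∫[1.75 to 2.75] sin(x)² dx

f(x) = sin(x)²
a = 1.75, b = 2.75, n = 10
h = (b - a)/n = 0.100000

Trapezoidal rule: (h/2)[f(x₀) + 2f(x₁) + 2f(x₂) + ... + f(xₙ)]

x_0 = 1.7500, f(x_0) = 0.968228, coefficient = 1
x_1 = 1.8500, f(x_1) = 0.924050, coefficient = 2
x_2 = 1.9500, f(x_2) = 0.862966, coefficient = 2
x_3 = 2.0500, f(x_3) = 0.787412, coefficient = 2
x_4 = 2.1500, f(x_4) = 0.700400, coefficient = 2
x_5 = 2.2500, f(x_5) = 0.605398, coefficient = 2
x_6 = 2.3500, f(x_6) = 0.506194, coefficient = 2
x_7 = 2.4500, f(x_7) = 0.406744, coefficient = 2
x_8 = 2.5500, f(x_8) = 0.311011, coefficient = 2
x_9 = 2.6500, f(x_9) = 0.222813, coefficient = 2
x_10 = 2.7500, f(x_10) = 0.145665, coefficient = 1

I ≈ (0.100000/2) × 11.767869 = 0.588393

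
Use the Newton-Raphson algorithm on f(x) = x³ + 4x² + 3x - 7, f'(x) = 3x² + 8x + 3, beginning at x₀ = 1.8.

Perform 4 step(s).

f(x) = x³ + 4x² + 3x - 7
f'(x) = 3x² + 8x + 3
x₀ = 1.8

Newton-Raphson formula: x_{n+1} = x_n - f(x_n)/f'(x_n)

Iteration 1:
  f(1.800000) = 17.192000
  f'(1.800000) = 27.120000
  x_1 = 1.800000 - 17.192000/27.120000 = 1.166077
Iteration 2:
  f(1.166077) = 3.522725
  f'(1.166077) = 16.407818
  x_2 = 1.166077 - 3.522725/16.407818 = 0.951379
Iteration 3:
  f(0.951379) = 0.335736
  f'(0.951379) = 13.326395
  x_3 = 0.951379 - 0.335736/13.326395 = 0.926185
Iteration 4:
  f(0.926185) = 0.004334
  f'(0.926185) = 12.982942
  x_4 = 0.926185 - 0.004334/12.982942 = 0.925852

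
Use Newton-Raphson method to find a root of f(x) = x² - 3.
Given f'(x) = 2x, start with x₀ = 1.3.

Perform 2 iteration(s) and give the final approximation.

f(x) = x² - 3
f'(x) = 2x
x₀ = 1.3

Newton-Raphson formula: x_{n+1} = x_n - f(x_n)/f'(x_n)

Iteration 1:
  f(1.300000) = -1.310000
  f'(1.300000) = 2.600000
  x_1 = 1.300000 - (-1.310000)/2.600000 = 1.803846
Iteration 2:
  f(1.803846) = 0.253861
  f'(1.803846) = 3.607692
  x_2 = 1.803846 - 0.253861/3.607692 = 1.733480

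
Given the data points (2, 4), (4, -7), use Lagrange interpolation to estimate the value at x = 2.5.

Lagrange interpolation formula:
P(x) = Σ yᵢ × Lᵢ(x)
where Lᵢ(x) = Π_{j≠i} (x - xⱼ)/(xᵢ - xⱼ)

L_0(2.5) = (2.5 - 4)/(2 - 4) = 0.750000
L_1(2.5) = (2.5 - 2)/(4 - 2) = 0.250000

P(2.5) = 4×L_0(2.5) + (-7)×L_1(2.5)
P(2.5) = 1.250000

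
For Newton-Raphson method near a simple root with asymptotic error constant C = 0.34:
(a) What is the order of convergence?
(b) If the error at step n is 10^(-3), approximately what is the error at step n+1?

(a) Newton-Raphson has quadratic (order 2) convergence near simple roots.
    This means |e_{n+1}| ≈ C|e_n|².

(b) With |e_n| = 10^(-3) and C = 0.34:
    |e_{n+1}| ≈ 0.34 × (10^(-3))² = 0.34 × 10^(-6)

(a) 2 (quadratic); (b) |e_{n+1}| ≈ 3.400e-07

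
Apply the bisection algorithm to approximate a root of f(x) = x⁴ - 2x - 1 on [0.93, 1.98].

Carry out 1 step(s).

f(x) = x⁴ - 2x - 1
Initial interval: [0.93, 1.98]

Iteration 1:
  c_1 = (0.930000 + 1.980000)/2 = 1.455000
  f(c_1) = f(1.455000) = 0.571795
  f(a) × f(c) < 0, new interval: [0.930000, 1.455000]

After 1 iteration(s), the approximation is c_1 = 1.455000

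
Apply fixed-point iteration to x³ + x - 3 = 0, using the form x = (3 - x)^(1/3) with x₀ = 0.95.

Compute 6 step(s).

Equation: x³ + x - 3 = 0
Fixed-point form: x = (3 - x)^(1/3)
x₀ = 0.95

x_1 = g(0.950000) = 1.270334
x_2 = g(1.270334) = 1.200386
x_3 = g(1.200386) = 1.216354
x_4 = g(1.216354) = 1.212745
x_5 = g(1.212745) = 1.213563
x_6 = g(1.213563) = 1.213378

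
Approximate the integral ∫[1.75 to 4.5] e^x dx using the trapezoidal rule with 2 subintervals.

f(x) = e^x
a = 1.75, b = 4.5, n = 2
h = (b - a)/n = 1.375000

Trapezoidal rule: (h/2)[f(x₀) + 2f(x₁) + 2f(x₂) + ... + f(xₙ)]

x_0 = 1.7500, f(x_0) = 5.754603, coefficient = 1
x_1 = 3.1250, f(x_1) = 22.759895, coefficient = 2
x_2 = 4.5000, f(x_2) = 90.017131, coefficient = 1

I ≈ (1.375000/2) × 141.291524 = 97.137923
Exact value: 84.262529
Error: 12.875394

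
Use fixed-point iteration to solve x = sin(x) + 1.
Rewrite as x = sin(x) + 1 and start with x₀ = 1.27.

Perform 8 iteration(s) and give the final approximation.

Equation: x = sin(x) + 1
Fixed-point form: x = sin(x) + 1
x₀ = 1.27

x_1 = g(1.270000) = 1.955101
x_2 = g(1.955101) = 1.927059
x_3 = g(1.927059) = 1.937207
x_4 = g(1.937207) = 1.933619
x_5 = g(1.933619) = 1.934899
x_6 = g(1.934899) = 1.934444
x_7 = g(1.934444) = 1.934606
x_8 = g(1.934606) = 1.934548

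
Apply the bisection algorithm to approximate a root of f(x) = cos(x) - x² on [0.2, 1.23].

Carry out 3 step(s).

f(x) = cos(x) - x²
Initial interval: [0.2, 1.23]

Iteration 1:
  c_1 = (0.200000 + 1.230000)/2 = 0.715000
  f(c_1) = f(0.715000) = 0.243868
  f(a) × f(c) ≥ 0, new interval: [0.715000, 1.230000]
Iteration 2:
  c_2 = (0.715000 + 1.230000)/2 = 0.972500
  f(c_2) = f(0.972500) = -0.382521
  f(a) × f(c) < 0, new interval: [0.715000, 0.972500]
Iteration 3:
  c_3 = (0.715000 + 0.972500)/2 = 0.843750
  f(c_3) = f(0.843750) = -0.047248
  f(a) × f(c) < 0, new interval: [0.715000, 0.843750]

After 3 iteration(s), the approximation is c_3 = 0.843750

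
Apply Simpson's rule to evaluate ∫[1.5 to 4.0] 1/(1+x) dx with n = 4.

f(x) = 1/(1+x)
a = 1.5, b = 4.0, n = 4
h = (b - a)/n = 0.625000

Simpson's rule: (h/3)[f(x₀) + 4f(x₁) + 2f(x₂) + ... + f(xₙ)]

x_0 = 1.5000, f(x_0) = 0.400000, coefficient = 1
x_1 = 2.1250, f(x_1) = 0.320000, coefficient = 4
x_2 = 2.7500, f(x_2) = 0.266667, coefficient = 2
x_3 = 3.3750, f(x_3) = 0.228571, coefficient = 4
x_4 = 4.0000, f(x_4) = 0.200000, coefficient = 1

I ≈ (0.625000/3) × 3.327619 = 0.693254
Exact value: 0.693147
Error: 0.000107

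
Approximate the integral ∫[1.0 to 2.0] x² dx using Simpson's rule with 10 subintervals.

f(x) = x²
a = 1.0, b = 2.0, n = 10
h = (b - a)/n = 0.100000

Simpson's rule: (h/3)[f(x₀) + 4f(x₁) + 2f(x₂) + ... + f(xₙ)]

x_0 = 1.0000, f(x_0) = 1.000000, coefficient = 1
x_1 = 1.1000, f(x_1) = 1.210000, coefficient = 4
x_2 = 1.2000, f(x_2) = 1.440000, coefficient = 2
x_3 = 1.3000, f(x_3) = 1.690000, coefficient = 4
x_4 = 1.4000, f(x_4) = 1.960000, coefficient = 2
x_5 = 1.5000, f(x_5) = 2.250000, coefficient = 4
x_6 = 1.6000, f(x_6) = 2.560000, coefficient = 2
x_7 = 1.7000, f(x_7) = 2.890000, coefficient = 4
x_8 = 1.8000, f(x_8) = 3.240000, coefficient = 2
x_9 = 1.9000, f(x_9) = 3.610000, coefficient = 4
x_10 = 2.0000, f(x_10) = 4.000000, coefficient = 1

I ≈ (0.100000/3) × 70.000000 = 2.333333
Exact value: 2.333333
Error: 0.000000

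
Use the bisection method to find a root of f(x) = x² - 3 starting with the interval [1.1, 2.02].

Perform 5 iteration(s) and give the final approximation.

f(x) = x² - 3
Initial interval: [1.1, 2.02]

Iteration 1:
  c_1 = (1.100000 + 2.020000)/2 = 1.560000
  f(c_1) = f(1.560000) = -0.566400
  f(a) × f(c) ≥ 0, new interval: [1.560000, 2.020000]
Iteration 2:
  c_2 = (1.560000 + 2.020000)/2 = 1.790000
  f(c_2) = f(1.790000) = 0.204100
  f(a) × f(c) < 0, new interval: [1.560000, 1.790000]
Iteration 3:
  c_3 = (1.560000 + 1.790000)/2 = 1.675000
  f(c_3) = f(1.675000) = -0.194375
  f(a) × f(c) ≥ 0, new interval: [1.675000, 1.790000]
Iteration 4:
  c_4 = (1.675000 + 1.790000)/2 = 1.732500
  f(c_4) = f(1.732500) = 0.001556
  f(a) × f(c) < 0, new interval: [1.675000, 1.732500]
Iteration 5:
  c_5 = (1.675000 + 1.732500)/2 = 1.703750
  f(c_5) = f(1.703750) = -0.097236
  f(a) × f(c) ≥ 0, new interval: [1.703750, 1.732500]

After 5 iteration(s), the approximation is c_5 = 1.703750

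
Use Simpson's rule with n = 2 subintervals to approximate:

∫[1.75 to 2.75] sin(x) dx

f(x) = sin(x)
a = 1.75, b = 2.75, n = 2
h = (b - a)/n = 0.500000

Simpson's rule: (h/3)[f(x₀) + 4f(x₁) + 2f(x₂) + ... + f(xₙ)]

x_0 = 1.7500, f(x_0) = 0.983986, coefficient = 1
x_1 = 2.2500, f(x_1) = 0.778073, coefficient = 4
x_2 = 2.7500, f(x_2) = 0.381661, coefficient = 1

I ≈ (0.500000/3) × 4.477940 = 0.746323
Exact value: 0.746056
Error: 0.000267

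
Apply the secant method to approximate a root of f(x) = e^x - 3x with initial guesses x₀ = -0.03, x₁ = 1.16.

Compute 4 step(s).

f(x) = e^x - 3x
x₀ = -0.03, x₁ = 1.16

Secant formula: x_{n+1} = x_n - f(x_n)(x_n - x_{n-1})/(f(x_n) - f(x_{n-1}))

Iteration 1:
  f(-0.030000) = 1.060446
  f(1.160000) = -0.290067
  x_2 = 1.160000 - (-0.290067)×(1.160000 - (-0.030000))/(-0.290067 - 1.060446)
       = 0.904409
Iteration 2:
  f(1.160000) = -0.290067
  f(0.904409) = -0.242755
  x_3 = 0.904409 - (-0.242755)×(0.904409 - 1.160000)/(-0.242755 - (-0.290067))
       = -0.407034
Iteration 3:
  f(0.904409) = -0.242755
  f(-0.407034) = 1.886723
  x_4 = -0.407034 - 1.886723×(-0.407034 - 0.904409)/(1.886723 - (-0.242755))
       = 0.754907
Iteration 4:
  f(-0.407034) = 1.886723
  f(0.754907) = -0.137308
  x_5 = 0.754907 - (-0.137308)×(0.754907 - (-0.407034))/(-0.137308 - 1.886723)
       = 0.676083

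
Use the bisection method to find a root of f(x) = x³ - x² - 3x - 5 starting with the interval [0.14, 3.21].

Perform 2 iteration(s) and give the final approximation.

f(x) = x³ - x² - 3x - 5
Initial interval: [0.14, 3.21]

Iteration 1:
  c_1 = (0.140000 + 3.210000)/2 = 1.675000
  f(c_1) = f(1.675000) = -8.131203
  f(a) × f(c) ≥ 0, new interval: [1.675000, 3.210000]
Iteration 2:
  c_2 = (1.675000 + 3.210000)/2 = 2.442500
  f(c_2) = f(2.442500) = -3.721824
  f(a) × f(c) ≥ 0, new interval: [2.442500, 3.210000]

After 2 iteration(s), the approximation is c_2 = 2.442500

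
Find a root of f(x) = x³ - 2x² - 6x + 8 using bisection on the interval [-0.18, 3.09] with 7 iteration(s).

f(x) = x³ - 2x² - 6x + 8
Initial interval: [-0.18, 3.09]

Iteration 1:
  c_1 = (-0.180000 + 3.090000)/2 = 1.455000
  f(c_1) = f(1.455000) = -1.883779
  f(a) × f(c) < 0, new interval: [-0.180000, 1.455000]
Iteration 2:
  c_2 = (-0.180000 + 1.455000)/2 = 0.637500
  f(c_2) = f(0.637500) = 3.621271
  f(a) × f(c) ≥ 0, new interval: [0.637500, 1.455000]
Iteration 3:
  c_3 = (0.637500 + 1.455000)/2 = 1.046250
  f(c_3) = f(1.046250) = 0.678488
  f(a) × f(c) ≥ 0, new interval: [1.046250, 1.455000]
Iteration 4:
  c_4 = (1.046250 + 1.455000)/2 = 1.250625
  f(c_4) = f(1.250625) = -0.675820
  f(a) × f(c) < 0, new interval: [1.046250, 1.250625]
Iteration 5:
  c_5 = (1.046250 + 1.250625)/2 = 1.148438
  f(c_5) = f(1.148438) = -0.013758
  f(a) × f(c) < 0, new interval: [1.046250, 1.148438]
Iteration 6:
  c_6 = (1.046250 + 1.148438)/2 = 1.097344
  f(c_6) = f(1.097344) = 0.328992
  f(a) × f(c) ≥ 0, new interval: [1.097344, 1.148438]
Iteration 7:
  c_7 = (1.097344 + 1.148438)/2 = 1.122891
  f(c_7) = f(1.122891) = 0.156724
  f(a) × f(c) ≥ 0, new interval: [1.122891, 1.148438]

After 7 iteration(s), the approximation is c_7 = 1.122891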